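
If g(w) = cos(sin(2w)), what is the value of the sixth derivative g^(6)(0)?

-2368

Let u equal the inner series; expand the outer function in u and truncate.
From the series, [w^6] g = -148/45; multiply by 6! = 720 to get -2368.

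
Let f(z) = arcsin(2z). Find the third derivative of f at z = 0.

8

The coefficient of z^3 in the expansion is 4/3, so f′′′(0) = 3! * (4/3) = 8.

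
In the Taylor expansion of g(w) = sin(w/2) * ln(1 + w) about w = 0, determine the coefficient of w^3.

Expand each factor separately, then convolve coefficients.
g(0) = 0
g′(0) = 0
g′′(0) = 1
g′′′(0) = -3/2

-1/4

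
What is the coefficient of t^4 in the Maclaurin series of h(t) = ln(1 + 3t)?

-81/4

h(0) = 0
h′(0) = 3
h′′(0) = -9
h′′′(0) = 54
h^(4)(0) = -486
Then c_k = h^(k)(0)/k! gives each Taylor coefficient.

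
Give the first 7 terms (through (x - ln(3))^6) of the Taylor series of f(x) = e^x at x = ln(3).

Compute the successive derivatives at the expansion point and divide by k!.
f(ln(3)) = 3
f′(ln(3)) = 3
f′′(ln(3)) = 3
f′′′(ln(3)) = 3
f^(4)(ln(3)) = 3
f^(5)(ln(3)) = 3
f^(6)(ln(3)) = 3

(x - ln(3))^6/240 + (x - ln(3))^5/40 + (x - ln(3))^4/8 + (x - ln(3))^3/2 + 3*(x - ln(3))^2/2 + 3*(x - ln(3)) + 3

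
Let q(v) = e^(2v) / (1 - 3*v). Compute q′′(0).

34

Use 1/(1 - r) = Σ r^k on the denominator, then take the Cauchy product.
The coefficient of v^2 in the expansion is 17, so q′′(0) = 2! * (17) = 34.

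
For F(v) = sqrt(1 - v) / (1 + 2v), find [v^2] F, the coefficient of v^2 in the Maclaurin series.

39/8

Write out both Maclaurin series and multiply, keeping only the needed powers.
F(0) = 1
F′(0) = -5/2
F′′(0) = 39/4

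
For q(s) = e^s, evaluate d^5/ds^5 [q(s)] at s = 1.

e

The coefficient of (s - 1)^5 in the expansion is e/120, so q^(5)(1) = 5! * (e/120) = e.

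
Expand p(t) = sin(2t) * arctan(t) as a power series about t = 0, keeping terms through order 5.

Take the Cauchy product of the two expansions.
p(0) = 0
p′(0) = 0
p′′(0) = 4
p′′′(0) = 0
p^(4)(0) = -48
p^(5)(0) = 0

-2*t^4 + 2*t^2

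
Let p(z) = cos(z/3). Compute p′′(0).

The coefficient of z^2 in the expansion is -1/18, so p′′(0) = 2! * (-1/18) = -1/9.

-1/9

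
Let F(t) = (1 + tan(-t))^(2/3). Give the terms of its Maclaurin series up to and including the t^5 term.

-574*t^5/3645 - 25*t^4/243 - 22*t^3/81 - t^2/9 - 2*t/3 + 1

Compose series: expand the inner function first, then feed it into the outer expansion.
F(0) = 1
F′(0) = -2/3
F′′(0) = -2/9
F′′′(0) = -44/27
F^(4)(0) = -200/81
F^(5)(0) = -4592/243
Then c_k = F^(k)(0)/k! gives each Taylor coefficient.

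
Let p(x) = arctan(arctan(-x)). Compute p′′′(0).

4

Let u equal the inner series; expand the outer function in u and truncate.
From the series, [x^3] p = 2/3; multiply by 3! = 6 to get 4.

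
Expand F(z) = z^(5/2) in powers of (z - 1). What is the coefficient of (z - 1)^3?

5/16

F(1) = 1
F′(1) = 5/2
F′′(1) = 15/4
F′′′(1) = 15/8
So c_3 = F′′′(1)/3! = 5/16.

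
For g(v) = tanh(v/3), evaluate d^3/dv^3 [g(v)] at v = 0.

-2/27

The coefficient of v^3 in the expansion is -1/81, so g′′′(0) = 3! * (-1/81) = -2/27.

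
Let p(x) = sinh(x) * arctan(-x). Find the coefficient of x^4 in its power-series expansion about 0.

1/6

Expand each factor separately, then convolve coefficients.
p(0) = 0
p′(0) = 0
p′′(0) = -2
p′′′(0) = 0
p^(4)(0) = 4
The Taylor polynomial is Σ p^(k)(0)/k! · x^k.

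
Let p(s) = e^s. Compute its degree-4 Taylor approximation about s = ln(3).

(s - ln(3))^4/8 + (s - ln(3))^3/2 + 3*(s - ln(3))^2/2 + 3*(s - ln(3)) + 3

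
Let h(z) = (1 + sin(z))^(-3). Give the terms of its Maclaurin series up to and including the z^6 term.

274*z^6/15 - 641*z^5/40 + 13*z^4 - 19*z^3/2 + 6*z^2 - 3*z + 1

Plug the Maclaurin series of the inner function into that of the outer and collect terms.
h(0) = 1
h′(0) = -3
h′′(0) = 12
h′′′(0) = -57
h^(4)(0) = 312
h^(5)(0) = -1923
h^(6)(0) = 13152
Dividing each by k! gives the coefficients c_0, ..., c_6.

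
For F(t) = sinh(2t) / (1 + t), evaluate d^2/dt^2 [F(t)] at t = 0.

Take the Cauchy product of the two expansions.
The coefficient of t^2 in the expansion is -2, so F′′(0) = 2! * (-2) = -4.

-4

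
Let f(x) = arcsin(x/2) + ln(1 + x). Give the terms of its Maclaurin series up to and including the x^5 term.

259*x^5/1280 - x^4/4 + 17*x^3/48 - x^2/2 + 3*x/2

Expand each term separately and add.
[x^0] = 0;  [x^1] = 3/2;  [x^2] = -1/2;  [x^3] = 17/48;  [x^4] = -1/4;  [x^5] = 259/1280.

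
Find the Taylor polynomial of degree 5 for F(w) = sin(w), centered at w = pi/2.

(w - pi/2)^4/24 - (w - pi/2)^2/2 + 1

F(pi/2) = 1
F′(pi/2) = 0
F′′(pi/2) = -1
F′′′(pi/2) = 0
F^(4)(pi/2) = 1
F^(5)(pi/2) = 0
The Taylor polynomial is Σ F^(k)(pi/2)/k! · (w - pi/2)^k.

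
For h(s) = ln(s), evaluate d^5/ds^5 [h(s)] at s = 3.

8/81

The coefficient of (s - 3)^5 in the expansion is 1/1215, so h^(5)(3) = 5! * (1/1215) = 8/81.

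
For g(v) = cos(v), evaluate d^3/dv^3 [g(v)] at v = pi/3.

sqrt(3)/2

From the series, [(v - pi/3)^3] g = sqrt(3)/12; multiply by 3! = 6 to get sqrt(3)/2.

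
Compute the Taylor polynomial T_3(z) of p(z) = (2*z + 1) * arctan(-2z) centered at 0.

8*z^3/3 - 4*z^2 - 2*z

Multiply each power in the prefactor through the base expansion.
p(0) = 0
p′(0) = -2
p′′(0) = -8
p′′′(0) = 16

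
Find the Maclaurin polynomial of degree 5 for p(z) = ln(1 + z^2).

p(0) = 0
p′(0) = 0
p′′(0) = 2
p′′′(0) = 0
p^(4)(0) = -12
p^(5)(0) = 0

-z^4/2 + z^2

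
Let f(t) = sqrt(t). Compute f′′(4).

The coefficient of (t - 4)^2 in the expansion is -1/64, so f′′(4) = 2! * (-1/64) = -1/32.

-1/32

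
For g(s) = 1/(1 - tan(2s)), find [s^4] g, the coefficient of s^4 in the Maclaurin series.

80/3

Let u equal the inner series; expand the outer function in u and truncate.
g(0) = 1
g′(0) = 2
g′′(0) = 8
g′′′(0) = 64
g^(4)(0) = 640
So c_4 = g^(4)(0)/4! = 80/3.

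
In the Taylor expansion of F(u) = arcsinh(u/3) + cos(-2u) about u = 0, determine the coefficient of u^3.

Combine the two series term by term.
So c_3 = F′′′(0)/3! = -1/162.

-1/162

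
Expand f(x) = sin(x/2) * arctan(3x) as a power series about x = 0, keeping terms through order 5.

Expand each factor separately, then convolve coefficients.
[x^0] = 0;  [x^1] = 0;  [x^2] = 3/2;  [x^3] = 0;  [x^4] = -73/16;  [x^5] = 0.

-73*x^4/16 + 3*x^2/2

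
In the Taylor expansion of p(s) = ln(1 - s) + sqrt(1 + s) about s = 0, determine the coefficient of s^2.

Expand each term separately and add.
p(0) = 1
p′(0) = -1/2
p′′(0) = -5/4

-5/8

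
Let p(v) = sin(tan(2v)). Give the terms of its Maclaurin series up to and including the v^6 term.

Plug the Maclaurin series of the inner function into that of the outer and collect terms.
p(0) = 0
p′(0) = 2
p′′(0) = 0
p′′′(0) = 8
p^(4)(0) = 0
p^(5)(0) = -96
p^(6)(0) = 0
Dividing each by k! gives the coefficients c_0, ..., c_6.

-4*v^5/5 + 4*v^3/3 + 2*v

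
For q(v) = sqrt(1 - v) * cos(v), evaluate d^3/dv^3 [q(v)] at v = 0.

9/8

Take the Cauchy product of the two expansions.
From the series, [v^3] q = 3/16; multiply by 3! = 6 to get 9/8.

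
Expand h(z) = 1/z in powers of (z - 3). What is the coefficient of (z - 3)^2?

h(3) = 1/3
h′(3) = -1/9
h′′(3) = 2/27
Dividing each by k! gives the coefficients c_0, ..., c_2.

1/27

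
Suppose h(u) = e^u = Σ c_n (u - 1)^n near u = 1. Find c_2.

Use the known series and substitute for the argument.
So c_2 = h′′(1)/2! = e/2.

e/2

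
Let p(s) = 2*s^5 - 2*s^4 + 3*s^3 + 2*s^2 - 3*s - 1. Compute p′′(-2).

-448

The coefficient of (s + 2)^2 in the expansion is -224, so p′′(-2) = 2! * (-224) = -448.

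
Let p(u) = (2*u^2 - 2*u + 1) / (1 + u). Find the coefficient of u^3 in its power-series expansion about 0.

Distribute the polynomial across the series and collect like powers.
So c_3 = p′′′(0)/3! = -5.

-5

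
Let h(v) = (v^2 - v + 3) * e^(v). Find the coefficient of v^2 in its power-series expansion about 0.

Distribute the polynomial across the series and collect like powers.
[v^0] = 3;  [v^1] = 2;  [v^2] = 3/2.

3/2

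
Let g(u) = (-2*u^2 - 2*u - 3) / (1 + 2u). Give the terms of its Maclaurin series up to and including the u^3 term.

20*u^3 - 10*u^2 + 4*u - 3

Distribute the polynomial across the series and collect like powers.
g(0) = -3
g′(0) = 4
g′′(0) = -20
g′′′(0) = 120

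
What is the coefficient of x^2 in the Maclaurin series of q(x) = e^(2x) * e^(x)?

9/2

Write out both Maclaurin series and multiply, keeping only the needed powers.
q(0) = 1
q′(0) = 3
q′′(0) = 9
So c_2 = q′′(0)/2! = 9/2.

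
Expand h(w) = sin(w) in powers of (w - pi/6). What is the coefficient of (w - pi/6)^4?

1/48

h(pi/6) = 1/2
h′(pi/6) = sqrt(3)/2
h′′(pi/6) = -1/2
h′′′(pi/6) = -sqrt(3)/2
h^(4)(pi/6) = 1/2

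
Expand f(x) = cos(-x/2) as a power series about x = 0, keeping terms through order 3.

Differentiate repeatedly and evaluate at the center.
f(0) = 1
f′(0) = 0
f′′(0) = -1/4
f′′′(0) = 0
Then c_k = f^(k)(0)/k! gives each Taylor coefficient.

1 - x^2/8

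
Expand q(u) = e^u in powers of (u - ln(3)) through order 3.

Use the known series and substitute for the argument.
q(ln(3)) = 3
q′(ln(3)) = 3
q′′(ln(3)) = 3
q′′′(ln(3)) = 3
Dividing each by k! gives the coefficients c_0, ..., c_3.

(u - ln(3))^3/2 + 3*(u - ln(3))^2/2 + 3*(u - ln(3)) + 3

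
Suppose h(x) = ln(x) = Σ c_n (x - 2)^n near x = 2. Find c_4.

-1/64

Apply the Taylor formula c_k = f^(k)(a)/k!.
h(2) = ln(2)
h′(2) = 1/2
h′′(2) = -1/4
h′′′(2) = 1/4
h^(4)(2) = -3/8
Dividing each by k! gives the coefficients c_0, ..., c_4.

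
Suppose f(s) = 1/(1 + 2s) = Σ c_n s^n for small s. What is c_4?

Differentiate repeatedly and evaluate at the center.
[s^0] = 1;  [s^1] = -2;  [s^2] = 4;  [s^3] = -8;  [s^4] = 16.

16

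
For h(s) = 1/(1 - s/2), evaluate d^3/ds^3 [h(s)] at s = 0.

3/4

The coefficient of s^3 in the expansion is 1/8, so h′′′(0) = 3! * (1/8) = 3/4.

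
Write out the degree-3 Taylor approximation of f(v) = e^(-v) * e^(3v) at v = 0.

Expand each factor separately, then convolve coefficients.
f(0) = 1
f′(0) = 2
f′′(0) = 4
f′′′(0) = 8
Dividing each by k! gives the coefficients c_0, ..., c_3.

4*v^3/3 + 2*v^2 + 2*v + 1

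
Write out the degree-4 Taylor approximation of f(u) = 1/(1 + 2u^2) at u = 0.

4*u^4 - 2*u^2 + 1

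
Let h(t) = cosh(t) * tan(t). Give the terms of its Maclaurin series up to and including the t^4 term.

Expand each factor separately, then convolve coefficients.
h(0) = 0
h′(0) = 1
h′′(0) = 0
h′′′(0) = 5
h^(4)(0) = 0

5*t^3/6 + t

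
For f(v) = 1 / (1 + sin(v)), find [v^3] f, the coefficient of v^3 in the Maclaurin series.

Write 1/(1+u) = 1 - u + u^2 - u^3 + ... and substitute the series for u.
f(0) = 1
f′(0) = -1
f′′(0) = 2
f′′′(0) = -5

-5/6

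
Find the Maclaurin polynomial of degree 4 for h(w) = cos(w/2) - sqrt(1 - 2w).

241*w^4/384 + w^3/2 + 3*w^2/8 + w

Combine the two series term by term.
[w^0] = 0;  [w^1] = 1;  [w^2] = 3/8;  [w^3] = 1/2;  [w^4] = 241/384.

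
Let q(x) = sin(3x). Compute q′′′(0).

The coefficient of x^3 in the expansion is -9/2, so q′′′(0) = 3! * (-9/2) = -27.

-27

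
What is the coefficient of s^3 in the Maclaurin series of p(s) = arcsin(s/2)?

1/48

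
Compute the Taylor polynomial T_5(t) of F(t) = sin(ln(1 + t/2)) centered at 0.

-t^5/384 + t^3/48 - t^2/8 + t/2

Let u equal the inner series; expand the outer function in u and truncate.
[t^0] = 0;  [t^1] = 1/2;  [t^2] = -1/8;  [t^3] = 1/48;  [t^4] = 0;  [t^5] = -1/384.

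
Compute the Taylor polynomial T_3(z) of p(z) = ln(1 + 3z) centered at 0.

9*z^3 - 9*z^2/2 + 3*z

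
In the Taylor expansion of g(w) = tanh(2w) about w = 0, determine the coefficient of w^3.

-8/3

[w^0] = 0;  [w^1] = 2;  [w^2] = 0;  [w^3] = -8/3.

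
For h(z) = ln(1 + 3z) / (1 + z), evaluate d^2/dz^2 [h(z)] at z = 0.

Take the Cauchy product of the two expansions.
The coefficient of z^2 in the expansion is -15/2, so h′′(0) = 2! * (-15/2) = -15.

-15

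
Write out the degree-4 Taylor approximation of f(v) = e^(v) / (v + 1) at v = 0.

Expand 1/(denominator) as a geometric series and multiply by the numerator's series.

3*v^4/8 - v^3/3 + v^2/2 + 1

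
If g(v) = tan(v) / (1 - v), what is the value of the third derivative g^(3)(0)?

Multiply the two series term by term and collect like powers.
The coefficient of v^3 in the expansion is 4/3, so g′′′(0) = 3! * (4/3) = 8.

8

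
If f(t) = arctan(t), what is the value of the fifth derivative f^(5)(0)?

24

The coefficient of t^5 in the expansion is 1/5, so f^(5)(0) = 5! * (1/5) = 24.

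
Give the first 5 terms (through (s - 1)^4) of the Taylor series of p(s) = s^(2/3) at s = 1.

-7*(s - 1)^4/243 + 4*(s - 1)^3/81 - (s - 1)^2/9 + 2*(s - 1)/3 + 1

[(s - 1)^0] = 1;  [(s - 1)^1] = 2/3;  [(s - 1)^2] = -1/9;  [(s - 1)^3] = 4/81;  [(s - 1)^4] = -7/243.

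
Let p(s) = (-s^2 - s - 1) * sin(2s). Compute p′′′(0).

Multiply each power in the prefactor through the base expansion.
From the series, [s^3] p = -2/3; multiply by 3! = 6 to get -4.

-4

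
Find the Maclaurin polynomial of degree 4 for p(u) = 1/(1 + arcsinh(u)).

2*u^4/3 - 5*u^3/6 + u^2 - u + 1

Compose series: expand the inner function first, then feed it into the outer expansion.
[u^0] = 1;  [u^1] = -1;  [u^2] = 1;  [u^3] = -5/6;  [u^4] = 2/3.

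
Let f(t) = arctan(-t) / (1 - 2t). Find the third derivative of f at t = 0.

Take the Cauchy product of the two expansions.
From the series, [t^3] f = -11/3; multiply by 3! = 6 to get -22.

-22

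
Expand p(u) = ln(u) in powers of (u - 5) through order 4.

-(u - 5)^4/2500 + (u - 5)^3/375 - (u - 5)^2/50 + (u - 5)/5 + ln(5)

Compute the successive derivatives at the expansion point and divide by k!.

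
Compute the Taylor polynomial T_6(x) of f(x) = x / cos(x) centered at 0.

5*x^5/24 + x^3/2 + x

Invert the denominator's series and multiply.
[x^0] = 0;  [x^1] = 1;  [x^2] = 0;  [x^3] = 1/2;  [x^4] = 0;  [x^5] = 5/24;  [x^6] = 0.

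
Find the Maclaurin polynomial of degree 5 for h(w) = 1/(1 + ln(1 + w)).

Compose series: expand the inner function first, then feed it into the outer expansion.
h(0) = 1
h′(0) = -1
h′′(0) = 3
h′′′(0) = -14
h^(4)(0) = 88
h^(5)(0) = -694

-347*w^5/60 + 11*w^4/3 - 7*w^3/3 + 3*w^2/2 - w + 1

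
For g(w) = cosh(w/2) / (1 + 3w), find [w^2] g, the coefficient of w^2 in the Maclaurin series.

Write out both Maclaurin series and multiply, keeping only the needed powers.
g(0) = 1
g′(0) = -3
g′′(0) = 73/4

73/8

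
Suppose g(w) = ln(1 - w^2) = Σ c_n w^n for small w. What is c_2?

[w^0] = 0;  [w^1] = 0;  [w^2] = -1.

-1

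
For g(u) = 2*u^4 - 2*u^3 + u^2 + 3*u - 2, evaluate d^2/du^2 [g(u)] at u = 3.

Differentiate repeatedly and evaluate at the center.
The coefficient of (u - 3)^2 in the expansion is 91, so g′′(3) = 2! * (91) = 182.

182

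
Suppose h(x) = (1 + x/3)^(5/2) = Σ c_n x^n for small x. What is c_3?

5/432

Use the known series and substitute for the argument.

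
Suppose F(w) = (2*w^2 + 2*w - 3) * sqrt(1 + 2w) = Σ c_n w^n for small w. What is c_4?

Multiply each power in the prefactor through the base expansion.

15/8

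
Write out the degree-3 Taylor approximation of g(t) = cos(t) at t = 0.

1 - t^2/2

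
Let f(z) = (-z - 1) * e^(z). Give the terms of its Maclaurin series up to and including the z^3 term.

-2*z^3/3 - 3*z^2/2 - 2*z - 1

Shift and add copies of the series according to the polynomial's terms.
[z^0] = -1;  [z^1] = -2;  [z^2] = -3/2;  [z^3] = -2/3.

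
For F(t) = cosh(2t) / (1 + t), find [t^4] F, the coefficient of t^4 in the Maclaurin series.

Multiply the two series term by term and collect like powers.
F(0) = 1
F′(0) = -1
F′′(0) = 6
F′′′(0) = -18
F^(4)(0) = 88
So c_4 = F^(4)(0)/4! = 11/3.

11/3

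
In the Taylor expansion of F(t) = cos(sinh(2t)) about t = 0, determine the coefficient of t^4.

-2

Let u equal the inner series; expand the outer function in u and truncate.
[t^0] = 1;  [t^1] = 0;  [t^2] = -2;  [t^3] = 0;  [t^4] = -2.
So c_4 = F^(4)(0)/4! = -2.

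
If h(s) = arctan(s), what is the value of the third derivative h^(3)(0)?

The coefficient of s^3 in the expansion is -1/3, so h′′′(0) = 3! * (-1/3) = -2.

-2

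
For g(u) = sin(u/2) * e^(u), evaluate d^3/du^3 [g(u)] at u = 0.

11/8

Expand each factor separately, then convolve coefficients.
The coefficient of u^3 in the expansion is 11/48, so g′′′(0) = 3! * (11/48) = 11/8.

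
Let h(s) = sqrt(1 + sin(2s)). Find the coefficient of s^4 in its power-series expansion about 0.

Plug the Maclaurin series of the inner function into that of the outer and collect terms.
h(0) = 1
h′(0) = 1
h′′(0) = -1
h′′′(0) = -1
h^(4)(0) = 1
Dividing each by k! gives the coefficients c_0, ..., c_4.

1/24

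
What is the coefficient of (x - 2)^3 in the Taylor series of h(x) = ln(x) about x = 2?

1/24

Differentiate repeatedly and evaluate at the center.
h(2) = ln(2)
h′(2) = 1/2
h′′(2) = -1/4
h′′′(2) = 1/4
The Taylor polynomial is Σ h^(k)(2)/k! · (x - 2)^k.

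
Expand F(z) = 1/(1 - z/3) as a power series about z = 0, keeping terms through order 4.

z^4/81 + z^3/27 + z^2/9 + z/3 + 1

Apply the Taylor formula c_k = f^(k)(a)/k!.
F(0) = 1
F′(0) = 1/3
F′′(0) = 2/9
F′′′(0) = 2/9
F^(4)(0) = 8/27
The Taylor polynomial is Σ F^(k)(0)/k! · z^k.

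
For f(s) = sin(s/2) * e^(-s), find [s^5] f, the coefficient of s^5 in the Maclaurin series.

41/3840

Expand each factor separately, then convolve coefficients.
So c_5 = f^(5)(0)/5! = 41/3840.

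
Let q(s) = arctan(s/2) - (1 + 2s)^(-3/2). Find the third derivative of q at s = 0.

Expand each term separately and add.
The coefficient of s^3 in the expansion is 419/24, so q′′′(0) = 3! * (419/24) = 419/4.

419/4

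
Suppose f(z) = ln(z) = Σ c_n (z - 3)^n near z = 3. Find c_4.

-1/324

f(3) = ln(3)
f′(3) = 1/3
f′′(3) = -1/9
f′′′(3) = 2/27
f^(4)(3) = -2/27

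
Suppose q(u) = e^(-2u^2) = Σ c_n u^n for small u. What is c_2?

-2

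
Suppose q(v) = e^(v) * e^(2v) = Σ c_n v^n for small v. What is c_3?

Multiply the two series term by term and collect like powers.
[v^0] = 1;  [v^1] = 3;  [v^2] = 9/2;  [v^3] = 9/2.

9/2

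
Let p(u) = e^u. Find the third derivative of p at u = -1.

The coefficient of (u + 1)^3 in the expansion is e^(-1)/6, so p′′′(-1) = 3! * (e^(-1)/6) = e^(-1).

e^(-1)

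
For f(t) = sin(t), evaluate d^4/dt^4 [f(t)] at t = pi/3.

sqrt(3)/2

The coefficient of (t - pi/3)^4 in the expansion is sqrt(3)/48, so f^(4)(pi/3) = 4! * (sqrt(3)/48) = sqrt(3)/2.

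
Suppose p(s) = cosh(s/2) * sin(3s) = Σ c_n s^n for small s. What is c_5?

Write out both Maclaurin series and multiply, keeping only the needed powers.
p(0) = 0
p′(0) = 3
p′′(0) = 0
p′′′(0) = -99/4
p^(4)(0) = 0
p^(5)(0) = 2823/16
So c_5 = p^(5)(0)/5! = 941/640.

941/640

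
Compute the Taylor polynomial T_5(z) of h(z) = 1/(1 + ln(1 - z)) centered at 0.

Plug the Maclaurin series of the inner function into that of the outer and collect terms.
[z^0] = 1;  [z^1] = 1;  [z^2] = 3/2;  [z^3] = 7/3;  [z^4] = 11/3;  [z^5] = 347/60.

347*z^5/60 + 11*z^4/3 + 7*z^3/3 + 3*z^2/2 + z + 1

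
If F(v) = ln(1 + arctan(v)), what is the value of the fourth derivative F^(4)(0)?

Compose series: expand the inner function first, then feed it into the outer expansion.
The coefficient of v^4 in the expansion is 1/12, so F^(4)(0) = 4! * (1/12) = 2.

2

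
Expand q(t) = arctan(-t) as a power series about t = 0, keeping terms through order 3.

t^3/3 - t

Compute the successive derivatives at the expansion point and divide by k!.
q(0) = 0
q′(0) = -1
q′′(0) = 0
q′′′(0) = 2
Dividing each by k! gives the coefficients c_0, ..., c_3.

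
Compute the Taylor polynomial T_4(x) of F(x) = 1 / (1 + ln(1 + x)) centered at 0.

Expand as Σ (-1)^k u^k with u equal to the inner function's series.
F(0) = 1
F′(0) = -1
F′′(0) = 3
F′′′(0) = -14
F^(4)(0) = 88
The Taylor polynomial is Σ F^(k)(0)/k! · x^k.

11*x^4/3 - 7*x^3/3 + 3*x^2/2 - x + 1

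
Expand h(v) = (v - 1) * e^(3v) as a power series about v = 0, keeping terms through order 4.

9*v^4/8 - 3*v^2/2 - 2*v - 1

Shift and add copies of the series according to the polynomial's terms.
h(0) = -1
h′(0) = -2
h′′(0) = -3
h′′′(0) = 0
h^(4)(0) = 27
Then c_k = h^(k)(0)/k! gives each Taylor coefficient.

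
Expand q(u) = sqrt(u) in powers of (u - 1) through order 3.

(u - 1)^3/16 - (u - 1)^2/8 + (u - 1)/2 + 1

Apply the Taylor formula c_k = f^(k)(a)/k!.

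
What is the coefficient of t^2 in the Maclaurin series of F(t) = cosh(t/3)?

F(0) = 1
F′(0) = 0
F′′(0) = 1/9
The Taylor polynomial is Σ F^(k)(0)/k! · t^k.

1/18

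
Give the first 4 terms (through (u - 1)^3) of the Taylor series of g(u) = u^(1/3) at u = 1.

5*(u - 1)^3/81 - (u - 1)^2/9 + (u - 1)/3 + 1

Compute the successive derivatives at the expansion point and divide by k!.
g(1) = 1
g′(1) = 1/3
g′′(1) = -2/9
g′′′(1) = 10/27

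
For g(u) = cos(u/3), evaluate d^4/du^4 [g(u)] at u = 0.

1/81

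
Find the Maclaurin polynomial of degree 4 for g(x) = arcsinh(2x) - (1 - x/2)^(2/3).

7*x^4/3888 - 215*x^3/162 + x^2/36 + 7*x/3 - 1

Expand each term separately and add.
g(0) = -1
g′(0) = 7/3
g′′(0) = 1/18
g′′′(0) = -215/27
g^(4)(0) = 7/162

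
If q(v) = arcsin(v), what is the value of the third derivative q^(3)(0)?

Apply the Taylor formula c_k = f^(k)(a)/k!.
From the series, [v^3] q = 1/6; multiply by 3! = 6 to get 1.

1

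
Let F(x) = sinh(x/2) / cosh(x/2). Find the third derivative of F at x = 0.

Invert the denominator's series and multiply.
The coefficient of x^3 in the expansion is -1/24, so F′′′(0) = 3! * (-1/24) = -1/4.

-1/4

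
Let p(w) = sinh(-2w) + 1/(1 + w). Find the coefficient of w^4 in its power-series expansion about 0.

1

Expand each term separately and add.
[w^0] = 1;  [w^1] = -3;  [w^2] = 1;  [w^3] = -7/3;  [w^4] = 1.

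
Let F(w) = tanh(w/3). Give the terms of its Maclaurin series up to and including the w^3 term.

-w^3/81 + w/3

Use the known series and substitute for the argument.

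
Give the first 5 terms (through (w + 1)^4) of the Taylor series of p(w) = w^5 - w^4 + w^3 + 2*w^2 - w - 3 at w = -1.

Use the known series and substitute for the argument.

-6*(w + 1)^4 + 15*(w + 1)^3 - 17*(w + 1)^2 + 7*(w + 1) - 3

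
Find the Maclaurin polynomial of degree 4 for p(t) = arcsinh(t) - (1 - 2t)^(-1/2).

Add the two expansions coefficient-wise.

-35*t^4/8 - 8*t^3/3 - 3*t^2/2 - 1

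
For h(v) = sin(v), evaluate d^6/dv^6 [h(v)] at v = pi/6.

-1/2

From the series, [(v - pi/6)^6] h = -1/1440; multiply by 6! = 720 to get -1/2.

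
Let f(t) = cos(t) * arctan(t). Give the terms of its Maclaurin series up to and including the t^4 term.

Multiply the two series term by term and collect like powers.

-5*t^3/6 + t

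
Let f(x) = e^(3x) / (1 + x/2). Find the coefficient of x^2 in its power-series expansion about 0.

13/4

Take the Cauchy product of the two expansions.
[x^0] = 1;  [x^1] = 5/2;  [x^2] = 13/4.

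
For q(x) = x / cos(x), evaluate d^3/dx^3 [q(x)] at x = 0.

3

Write the quotient as an unknown series and match coefficients against numerator = denominator · series.
The coefficient of x^3 in the expansion is 1/2, so q′′′(0) = 3! * (1/2) = 3.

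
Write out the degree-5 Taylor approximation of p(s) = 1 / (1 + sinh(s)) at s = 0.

-181*s^5/120 + 4*s^4/3 - 7*s^3/6 + s^2 - s + 1

Use the geometric series for the reciprocal, then substitute.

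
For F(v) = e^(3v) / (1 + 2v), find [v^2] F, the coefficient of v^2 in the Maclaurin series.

5/2

Take the Cauchy product of the two expansions.
F(0) = 1
F′(0) = 1
F′′(0) = 5
Then c_k = F^(k)(0)/k! gives each Taylor coefficient.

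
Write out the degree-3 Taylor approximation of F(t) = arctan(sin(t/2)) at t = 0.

Compose series: expand the inner function first, then feed it into the outer expansion.
F(0) = 0
F′(0) = 1/2
F′′(0) = 0
F′′′(0) = -3/8
The Taylor polynomial is Σ F^(k)(0)/k! · t^k.

-t^3/16 + t/2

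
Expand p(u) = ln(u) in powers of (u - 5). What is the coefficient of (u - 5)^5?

p(5) = ln(5)
p′(5) = 1/5
p′′(5) = -1/25
p′′′(5) = 2/125
p^(4)(5) = -6/625
p^(5)(5) = 24/3125
Then c_k = p^(k)(5)/k! gives each Taylor coefficient.

1/15625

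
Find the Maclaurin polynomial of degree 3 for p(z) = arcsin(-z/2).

-z^3/48 - z/2

p(0) = 0
p′(0) = -1/2
p′′(0) = 0
p′′′(0) = -1/8
Then c_k = p^(k)(0)/k! gives each Taylor coefficient.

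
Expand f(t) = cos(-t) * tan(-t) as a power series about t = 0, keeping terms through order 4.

Write out both Maclaurin series and multiply, keeping only the needed powers.
f(0) = 0
f′(0) = -1
f′′(0) = 0
f′′′(0) = 1
f^(4)(0) = 0

t^3/6 - t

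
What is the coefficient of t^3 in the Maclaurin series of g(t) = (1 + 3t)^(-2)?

-108

Compute the successive derivatives at the expansion point and divide by k!.
g(0) = 1
g′(0) = -6
g′′(0) = 54
g′′′(0) = -648
So c_3 = g′′′(0)/3! = -108.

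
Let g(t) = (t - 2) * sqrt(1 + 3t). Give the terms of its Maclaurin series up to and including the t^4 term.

513*t^4/64 - 9*t^3/2 + 15*t^2/4 - 2*t - 2

Shift and add copies of the series according to the polynomial's terms.
[t^0] = -2;  [t^1] = -2;  [t^2] = 15/4;  [t^3] = -9/2;  [t^4] = 513/64.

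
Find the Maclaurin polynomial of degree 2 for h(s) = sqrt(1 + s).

-s^2/8 + s/2 + 1

h(0) = 1
h′(0) = 1/2
h′′(0) = -1/4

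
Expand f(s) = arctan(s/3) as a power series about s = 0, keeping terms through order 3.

f(0) = 0
f′(0) = 1/3
f′′(0) = 0
f′′′(0) = -2/27

-s^3/81 + s/3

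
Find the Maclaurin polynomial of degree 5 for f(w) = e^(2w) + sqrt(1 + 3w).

26539*w^5/3840 - 959*w^4/384 + 145*w^3/48 + 7*w^2/8 + 7*w/2 + 2

Expand each term separately and add.
[w^0] = 2;  [w^1] = 7/2;  [w^2] = 7/8;  [w^3] = 145/48;  [w^4] = -959/384;  [w^5] = 26539/3840.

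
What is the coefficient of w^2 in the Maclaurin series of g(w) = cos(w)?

-1/2

g(0) = 1
g′(0) = 0
g′′(0) = -1
So c_2 = g′′(0)/2! = -1/2.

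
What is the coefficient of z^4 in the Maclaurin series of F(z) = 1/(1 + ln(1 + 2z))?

176/3

Compose series: expand the inner function first, then feed it into the outer expansion.
[z^0] = 1;  [z^1] = -2;  [z^2] = 6;  [z^3] = -56/3;  [z^4] = 176/3.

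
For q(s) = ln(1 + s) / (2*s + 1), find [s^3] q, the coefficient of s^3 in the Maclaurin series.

16/3

Multiply the numerator's expansion by the denominator's geometric series.
q(0) = 0
q′(0) = 1
q′′(0) = -5
q′′′(0) = 32
Dividing each by k! gives the coefficients c_0, ..., c_3.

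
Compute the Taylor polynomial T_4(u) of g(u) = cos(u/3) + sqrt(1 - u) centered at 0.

-1199*u^4/31104 - u^3/16 - 13*u^2/72 - u/2 + 2

Expand each term separately and add.
g(0) = 2
g′(0) = -1/2
g′′(0) = -13/36
g′′′(0) = -3/8
g^(4)(0) = -1199/1296
The Taylor polynomial is Σ g^(k)(0)/k! · u^k.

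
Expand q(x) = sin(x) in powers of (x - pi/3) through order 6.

-sqrt(3)*(x - pi/3)^6/1440 + (x - pi/3)^5/240 + sqrt(3)*(x - pi/3)^4/48 - (x - pi/3)^3/12 - sqrt(3)*(x - pi/3)^2/4 + (x - pi/3)/2 + sqrt(3)/2

q(pi/3) = sqrt(3)/2
q′(pi/3) = 1/2
q′′(pi/3) = -sqrt(3)/2
q′′′(pi/3) = -1/2
q^(4)(pi/3) = sqrt(3)/2
q^(5)(pi/3) = 1/2
q^(6)(pi/3) = -sqrt(3)/2
Dividing each by k! gives the coefficients c_0, ..., c_6.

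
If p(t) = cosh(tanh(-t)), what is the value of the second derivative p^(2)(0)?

1

Compose series: expand the inner function first, then feed it into the outer expansion.
From the series, [t^2] p = 1/2; multiply by 2! = 2 to get 1.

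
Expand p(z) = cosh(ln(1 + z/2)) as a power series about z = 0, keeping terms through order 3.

Compose series: expand the inner function first, then feed it into the outer expansion.
[z^0] = 1;  [z^1] = 0;  [z^2] = 1/8;  [z^3] = -1/16.

-z^3/16 + z^2/8 + 1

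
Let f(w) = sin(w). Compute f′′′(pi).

1

The coefficient of (w - pi)^3 in the expansion is 1/6, so f′′′(pi) = 3! * (1/6) = 1.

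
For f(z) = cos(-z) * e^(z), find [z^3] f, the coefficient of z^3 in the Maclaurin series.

-1/3

Write out both Maclaurin series and multiply, keeping only the needed powers.
[z^0] = 1;  [z^1] = 1;  [z^2] = 0;  [z^3] = -1/3.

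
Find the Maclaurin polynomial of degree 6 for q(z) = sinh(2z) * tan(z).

Expand each factor separately, then convolve coefficients.
q(0) = 0
q′(0) = 0
q′′(0) = 4
q′′′(0) = 0
q^(4)(0) = 48
q^(5)(0) = 0
q^(6)(0) = 704

44*z^6/45 + 2*z^4 + 2*z^2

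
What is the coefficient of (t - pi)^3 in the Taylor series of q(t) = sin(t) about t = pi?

1/6

q(pi) = 0
q′(pi) = -1
q′′(pi) = 0
q′′′(pi) = 1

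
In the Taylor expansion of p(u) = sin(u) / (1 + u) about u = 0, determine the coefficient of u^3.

5/6

Multiply the two series term by term and collect like powers.
So c_3 = p′′′(0)/3! = 5/6.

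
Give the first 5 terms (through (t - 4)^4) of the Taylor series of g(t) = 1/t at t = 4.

(t - 4)^4/1024 - (t - 4)^3/256 + (t - 4)^2/64 - (t - 4)/16 + 1/4

Compute the successive derivatives at the expansion point and divide by k!.
g(4) = 1/4
g′(4) = -1/16
g′′(4) = 1/32
g′′′(4) = -3/128
g^(4)(4) = 3/128
The Taylor polynomial is Σ g^(k)(4)/k! · (t - 4)^k.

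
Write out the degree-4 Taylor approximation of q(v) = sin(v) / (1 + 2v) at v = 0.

Take the Cauchy product of the two expansions.
q(0) = 0
q′(0) = 1
q′′(0) = -4
q′′′(0) = 23
q^(4)(0) = -184
Then c_k = q^(k)(0)/k! gives each Taylor coefficient.

-23*v^4/3 + 23*v^3/6 - 2*v^2 + v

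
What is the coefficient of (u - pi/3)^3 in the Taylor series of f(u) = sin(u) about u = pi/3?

f(pi/3) = sqrt(3)/2
f′(pi/3) = 1/2
f′′(pi/3) = -sqrt(3)/2
f′′′(pi/3) = -1/2

-1/12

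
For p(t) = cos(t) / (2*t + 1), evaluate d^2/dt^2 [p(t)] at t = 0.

Use 1/(1 - r) = Σ r^k on the denominator, then take the Cauchy product.
From the series, [t^2] p = 7/2; multiply by 2! = 2 to get 7.

7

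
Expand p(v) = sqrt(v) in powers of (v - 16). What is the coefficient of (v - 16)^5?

7/67108864

Apply the Taylor formula c_k = f^(k)(a)/k!.
p(16) = 4
p′(16) = 1/8
p′′(16) = -1/256
p′′′(16) = 3/8192
p^(4)(16) = -15/262144
p^(5)(16) = 105/8388608
Dividing each by k! gives the coefficients c_0, ..., c_5.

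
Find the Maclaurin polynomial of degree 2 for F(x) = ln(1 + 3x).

F(0) = 0
F′(0) = 3
F′′(0) = -9

-9*x^2/2 + 3*x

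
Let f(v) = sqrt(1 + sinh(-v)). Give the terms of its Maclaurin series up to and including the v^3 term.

Plug the Maclaurin series of the inner function into that of the outer and collect terms.
f(0) = 1
f′(0) = -1/2
f′′(0) = -1/4
f′′′(0) = -7/8
The Taylor polynomial is Σ f^(k)(0)/k! · v^k.

-7*v^3/48 - v^2/8 - v/2 + 1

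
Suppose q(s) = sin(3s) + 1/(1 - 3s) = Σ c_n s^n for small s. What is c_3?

Combine the two series term by term.

45/2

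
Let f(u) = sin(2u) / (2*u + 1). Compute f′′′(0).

Expand 1/(denominator) as a geometric series and multiply by the numerator's series.
The coefficient of u^3 in the expansion is 20/3, so f′′′(0) = 3! * (20/3) = 40.

40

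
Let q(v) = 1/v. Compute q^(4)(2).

3/4

The coefficient of (v - 2)^4 in the expansion is 1/32, so q^(4)(2) = 4! * (1/32) = 3/4.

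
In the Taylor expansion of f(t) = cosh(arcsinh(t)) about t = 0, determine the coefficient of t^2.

Plug the Maclaurin series of the inner function into that of the outer and collect terms.
[t^0] = 1;  [t^1] = 0;  [t^2] = 1/2.

1/2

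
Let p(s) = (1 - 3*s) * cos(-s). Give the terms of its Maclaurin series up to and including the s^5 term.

-s^5/8 + s^4/24 + 3*s^3/2 - s^2/2 - 3*s + 1

Shift and add copies of the series according to the polynomial's terms.
[s^0] = 1;  [s^1] = -3;  [s^2] = -1/2;  [s^3] = 3/2;  [s^4] = 1/24;  [s^5] = -1/8.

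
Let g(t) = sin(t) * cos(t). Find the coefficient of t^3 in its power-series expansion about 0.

Multiply the two series term by term and collect like powers.
[t^0] = 0;  [t^1] = 1;  [t^2] = 0;  [t^3] = -2/3.

-2/3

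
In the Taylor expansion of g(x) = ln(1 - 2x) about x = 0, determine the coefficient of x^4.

-4

Use the known series and substitute for the argument.
[x^0] = 0;  [x^1] = -2;  [x^2] = -2;  [x^3] = -8/3;  [x^4] = -4.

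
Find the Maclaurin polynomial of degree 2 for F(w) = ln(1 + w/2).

-w^2/8 + w/2

F(0) = 0
F′(0) = 1/2
F′′(0) = -1/4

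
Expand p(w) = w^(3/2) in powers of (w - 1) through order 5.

p(1) = 1
p′(1) = 3/2
p′′(1) = 3/4
p′′′(1) = -3/8
p^(4)(1) = 9/16
p^(5)(1) = -45/32

-3*(w - 1)^5/256 + 3*(w - 1)^4/128 - (w - 1)^3/16 + 3*(w - 1)^2/8 + 3*(w - 1)/2 + 1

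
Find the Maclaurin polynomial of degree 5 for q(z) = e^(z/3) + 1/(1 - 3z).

Combine the two series term by term.
q(0) = 2
q′(0) = 10/3
q′′(0) = 163/9
q′′′(0) = 4375/27
q^(4)(0) = 157465/81
q^(5)(0) = 7085881/243

7085881*z^5/29160 + 157465*z^4/1944 + 4375*z^3/162 + 163*z^2/18 + 10*z/3 + 2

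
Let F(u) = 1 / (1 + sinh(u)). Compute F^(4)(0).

Expand as Σ (-1)^k u^k with u equal to the inner function's series.
From the series, [u^4] F = 4/3; multiply by 4! = 24 to get 32.

32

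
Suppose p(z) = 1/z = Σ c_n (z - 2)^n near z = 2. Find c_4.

1/32

[(z - 2)^0] = 1/2;  [(z - 2)^1] = -1/4;  [(z - 2)^2] = 1/8;  [(z - 2)^3] = -1/16;  [(z - 2)^4] = 1/32.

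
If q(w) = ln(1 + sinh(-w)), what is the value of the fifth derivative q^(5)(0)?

Plug the Maclaurin series of the inner function into that of the outer and collect terms.
From the series, [w^5] q = -3/8; multiply by 5! = 120 to get -45.

-45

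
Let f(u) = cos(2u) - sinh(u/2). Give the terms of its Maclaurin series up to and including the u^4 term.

Add the two expansions coefficient-wise.
f(0) = 1
f′(0) = -1/2
f′′(0) = -4
f′′′(0) = -1/8
f^(4)(0) = 16

2*u^4/3 - u^3/48 - 2*u^2 - u/2 + 1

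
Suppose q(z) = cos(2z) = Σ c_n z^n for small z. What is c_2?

-2

Apply the Taylor formula c_k = f^(k)(a)/k!.
So c_2 = q′′(0)/2! = -2.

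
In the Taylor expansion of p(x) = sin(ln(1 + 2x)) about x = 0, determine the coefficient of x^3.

4/3

Substitute the inner expansion into the outer series and collect powers.
p(0) = 0
p′(0) = 2
p′′(0) = -4
p′′′(0) = 8
Then c_k = p^(k)(0)/k! gives each Taylor coefficient.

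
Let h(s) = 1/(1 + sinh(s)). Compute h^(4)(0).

32

Plug the Maclaurin series of the inner function into that of the outer and collect terms.
The coefficient of s^4 in the expansion is 4/3, so h^(4)(0) = 4! * (4/3) = 32.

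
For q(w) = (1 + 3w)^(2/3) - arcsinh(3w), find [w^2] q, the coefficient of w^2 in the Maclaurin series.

-1

Expand each term separately and add.
q(0) = 1
q′(0) = -1
q′′(0) = -2
So c_2 = q′′(0)/2! = -1.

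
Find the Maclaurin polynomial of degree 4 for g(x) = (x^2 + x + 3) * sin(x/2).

Shift and add copies of the series according to the polynomial's terms.
g(0) = 0
g′(0) = 3/2
g′′(0) = 1
g′′′(0) = 21/8
g^(4)(0) = -1/2
The Taylor polynomial is Σ g^(k)(0)/k! · x^k.

-x^4/48 + 7*x^3/16 + x^2/2 + 3*x/2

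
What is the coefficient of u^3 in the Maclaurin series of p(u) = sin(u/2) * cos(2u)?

-49/48

Multiply the two series term by term and collect like powers.
[u^0] = 0;  [u^1] = 1/2;  [u^2] = 0;  [u^3] = -49/48.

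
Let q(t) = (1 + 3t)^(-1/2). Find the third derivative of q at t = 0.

-405/8

From the series, [t^3] q = -135/16; multiply by 3! = 6 to get -405/8.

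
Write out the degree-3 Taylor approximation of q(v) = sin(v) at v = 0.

-v^3/6 + v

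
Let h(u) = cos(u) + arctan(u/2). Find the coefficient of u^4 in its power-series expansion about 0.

1/24

Expand each term separately and add.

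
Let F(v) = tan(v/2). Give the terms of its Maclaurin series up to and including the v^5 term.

v^5/240 + v^3/24 + v/2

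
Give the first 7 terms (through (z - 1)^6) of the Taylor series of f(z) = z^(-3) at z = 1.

28*(z - 1)^6 - 21*(z - 1)^5 + 15*(z - 1)^4 - 10*(z - 1)^3 + 6*(z - 1)^2 - 3*(z - 1) + 1

f(1) = 1
f′(1) = -3
f′′(1) = 12
f′′′(1) = -60
f^(4)(1) = 360
f^(5)(1) = -2520
f^(6)(1) = 20160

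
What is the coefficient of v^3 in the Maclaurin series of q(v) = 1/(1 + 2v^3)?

Use the known series and substitute for the argument.
q(0) = 1
q′(0) = 0
q′′(0) = 0
q′′′(0) = -12
Dividing each by k! gives the coefficients c_0, ..., c_3.

-2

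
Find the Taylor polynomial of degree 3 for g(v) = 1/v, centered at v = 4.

-(v - 4)^3/256 + (v - 4)^2/64 - (v - 4)/16 + 1/4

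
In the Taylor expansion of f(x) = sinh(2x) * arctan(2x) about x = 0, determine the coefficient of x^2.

Write out both Maclaurin series and multiply, keeping only the needed powers.

4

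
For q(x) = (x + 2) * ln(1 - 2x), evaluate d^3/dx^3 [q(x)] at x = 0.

-44

Multiply each power in the prefactor through the base expansion.
The coefficient of x^3 in the expansion is -22/3, so q′′′(0) = 3! * (-22/3) = -44.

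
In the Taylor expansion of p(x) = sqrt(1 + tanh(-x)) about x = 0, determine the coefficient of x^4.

Let u equal the inner series; expand the outer function in u and truncate.

17/384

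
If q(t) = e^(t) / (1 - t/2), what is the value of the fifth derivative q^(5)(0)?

Take the Cauchy product of the two expansions.
The coefficient of t^5 in the expansion is 109/480, so q^(5)(0) = 5! * (109/480) = 109/4.

109/4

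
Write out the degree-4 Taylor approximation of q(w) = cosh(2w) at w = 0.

q(0) = 1
q′(0) = 0
q′′(0) = 4
q′′′(0) = 0
q^(4)(0) = 16

2*w^4/3 + 2*w^2 + 1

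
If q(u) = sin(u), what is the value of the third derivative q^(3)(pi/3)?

-1/2

The coefficient of (u - pi/3)^3 in the expansion is -1/12, so q′′′(pi/3) = 3! * (-1/12) = -1/2.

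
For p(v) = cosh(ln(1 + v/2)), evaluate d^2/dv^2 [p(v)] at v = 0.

1/4

Let u equal the inner series; expand the outer function in u and truncate.
The coefficient of v^2 in the expansion is 1/8, so p′′(0) = 2! * (1/8) = 1/4.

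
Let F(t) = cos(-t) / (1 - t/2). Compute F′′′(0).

Take the Cauchy product of the two expansions.
From the series, [t^3] F = -1/8; multiply by 3! = 6 to get -3/4.

-3/4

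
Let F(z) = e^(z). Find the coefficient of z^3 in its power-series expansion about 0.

1/6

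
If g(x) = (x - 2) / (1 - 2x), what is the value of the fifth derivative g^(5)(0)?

-5760

Multiply each power in the prefactor through the base expansion.
The coefficient of x^5 in the expansion is -48, so g^(5)(0) = 5! * (-48) = -5760.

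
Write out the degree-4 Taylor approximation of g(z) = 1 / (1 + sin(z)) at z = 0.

2*z^4/3 - 5*z^3/6 + z^2 - z + 1

Use the geometric series for the reciprocal, then substitute.
g(0) = 1
g′(0) = -1
g′′(0) = 2
g′′′(0) = -5
g^(4)(0) = 16
Dividing each by k! gives the coefficients c_0, ..., c_4.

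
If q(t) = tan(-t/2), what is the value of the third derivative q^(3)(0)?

-1/4

Apply the Taylor formula c_k = f^(k)(a)/k!.
From the series, [t^3] q = -1/24; multiply by 3! = 6 to get -1/4.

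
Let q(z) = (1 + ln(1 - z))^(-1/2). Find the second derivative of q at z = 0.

Substitute the inner expansion into the outer series and collect powers.
The coefficient of z^2 in the expansion is 5/8, so q′′(0) = 2! * (5/8) = 5/4.

5/4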